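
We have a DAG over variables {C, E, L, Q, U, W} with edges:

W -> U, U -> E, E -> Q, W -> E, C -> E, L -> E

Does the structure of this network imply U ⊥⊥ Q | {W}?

2 paths connect U and Q; each must be blocked for d-separation to hold:
  1. U ← W → E → Q — W:fork[blocks]; E:chain[open] ⇒ blocked
  2. U → E → Q — E:chain[open] ⇒ active
Since the path U → E → Q is active, U and Q are not d-separated given {W}.

No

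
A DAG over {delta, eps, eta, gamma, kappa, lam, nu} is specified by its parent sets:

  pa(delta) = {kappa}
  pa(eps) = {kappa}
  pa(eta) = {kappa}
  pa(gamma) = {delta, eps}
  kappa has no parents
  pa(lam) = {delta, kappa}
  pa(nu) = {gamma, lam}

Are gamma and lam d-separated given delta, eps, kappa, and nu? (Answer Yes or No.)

We examine all 5 paths between gamma and lam:
Path 1: gamma ← eps ← kappa → lam
  eps is a chain here and eps is conditioned on, so the path is blocked at eps.
Path 2: gamma ← eps ← kappa → delta → lam
  eps is a chain here and eps is conditioned on, so the path is blocked at eps.
Path 3: gamma → nu ← lam
  nu is a collider and nu is conditioned on, which opens it — no node blocks this path, so it is active.
Path 4: gamma ← delta ← kappa → lam
  delta is a chain here and delta is conditioned on, so the path is blocked at delta.
Path 5: gamma ← delta → lam
  delta is a fork here and delta is conditioned on, so the path is blocked at delta.
At least one path is unblocked, so d-separation fails.

No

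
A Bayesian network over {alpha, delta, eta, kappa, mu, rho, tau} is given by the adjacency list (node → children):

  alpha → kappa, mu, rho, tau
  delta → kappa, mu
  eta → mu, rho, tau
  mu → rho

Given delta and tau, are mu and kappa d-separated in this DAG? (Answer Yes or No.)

No

Enumerating the 6 paths from mu to kappa and testing each for blocking by {delta, tau}:
Path 1: mu ← eta → tau ← alpha → kappa
  eta is a fork and eta is not conditioned on; tau is a collider and tau is conditioned on, which opens it; alpha is a fork and alpha is not conditioned on — no node blocks this path, so it is active.
Path 2: mu ← eta → rho ← alpha → kappa
  rho is a collider here and neither rho nor any of its descendants is conditioned on, so the collider stays closed — the path is blocked at rho.
Path 3: mu ← delta → kappa
  delta is a fork here and delta is conditioned on, so the path is blocked at delta.
Path 4: mu ← alpha → kappa
  alpha is a fork and alpha is not conditioned on — no node blocks this path, so it is active.
Path 5: mu → rho ← eta → tau ← alpha → kappa
  rho is a collider here and neither rho nor any of its descendants is conditioned on, so the collider stays closed — the path is blocked at rho.
Path 6: mu → rho ← alpha → kappa
  rho is a collider here and neither rho nor any of its descendants is conditioned on, so the collider stays closed — the path is blocked at rho.
Because an active path exists, mu and kappa are not d-separated.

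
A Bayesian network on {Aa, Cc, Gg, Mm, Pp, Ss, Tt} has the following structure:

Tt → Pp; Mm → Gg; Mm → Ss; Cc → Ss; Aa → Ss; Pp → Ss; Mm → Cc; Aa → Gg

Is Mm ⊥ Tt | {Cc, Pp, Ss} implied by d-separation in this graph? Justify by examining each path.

3 paths connect Mm and Tt; each must be blocked for d-separation to hold:
Path 1: Mm → Cc → Ss ← Pp ← Tt
  Cc is a chain here and Cc is conditioned on, so the path is blocked at Cc.
Path 2: Mm → Gg ← Aa → Ss ← Pp ← Tt
  Gg is a collider here and neither Gg nor any of its descendants is conditioned on, so the collider stays closed — the path is blocked at Gg.
Path 3: Mm → Ss ← Pp ← Tt
  Pp is a chain here and Pp is conditioned on, so the path is blocked at Pp.
Since every path is blocked, d-separation holds.

Yes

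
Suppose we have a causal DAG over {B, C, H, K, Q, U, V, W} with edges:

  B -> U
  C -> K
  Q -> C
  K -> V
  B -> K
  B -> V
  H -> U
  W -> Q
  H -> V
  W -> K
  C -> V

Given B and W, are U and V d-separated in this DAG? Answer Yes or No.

No

We examine all 5 paths between U and V:
Path 1: U ← B → K → V
  B is a fork here and B is conditioned on, so the path is blocked at B.
Path 2: U ← B → K ← W → Q → C → V
  B is a fork here and B is conditioned on, so the path is blocked at B.
Path 3: U ← B → K ← C → V
  B is a fork here and B is conditioned on, so the path is blocked at B.
Path 4: U ← B → V
  B is a fork here and B is conditioned on, so the path is blocked at B.
Path 5: U ← H → V
  H is a fork and H is not conditioned on — no node blocks this path, so it is active.
At least one path is unblocked, so d-separation fails.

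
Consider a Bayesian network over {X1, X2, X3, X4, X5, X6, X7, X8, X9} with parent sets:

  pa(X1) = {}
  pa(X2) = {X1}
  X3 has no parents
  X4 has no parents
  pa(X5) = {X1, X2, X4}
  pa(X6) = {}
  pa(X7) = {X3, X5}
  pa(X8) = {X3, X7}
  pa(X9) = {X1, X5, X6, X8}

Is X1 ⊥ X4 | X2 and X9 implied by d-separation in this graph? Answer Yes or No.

No — X1 and X4 are not d-separated given {X2, X9}.

Enumerating the 5 paths from X1 to X4 and testing each for blocking by {X2, X9}:
  1. X1 → X5 ← X4 — X5:collider[open] ⇒ active
  2. X1 → X2 → X5 ← X4 — X2:chain[blocks]; X5:collider[open] ⇒ blocked
  3. X1 → X9 ← X8 ← X3 → X7 ← X5 ← X4 — X9:collider[open]; X8:chain[open]; X3:fork[open]; X7:collider[open]; X5:chain[open] ⇒ active
  4. X1 → X9 ← X8 ← X7 ← X5 ← X4 — X9:collider[open]; X8:chain[open]; X7:chain[open]; X5:chain[open] ⇒ active
  5. X1 → X9 ← X5 ← X4 — X9:collider[open]; X5:chain[open] ⇒ active
At least one path is unblocked, so d-separation fails.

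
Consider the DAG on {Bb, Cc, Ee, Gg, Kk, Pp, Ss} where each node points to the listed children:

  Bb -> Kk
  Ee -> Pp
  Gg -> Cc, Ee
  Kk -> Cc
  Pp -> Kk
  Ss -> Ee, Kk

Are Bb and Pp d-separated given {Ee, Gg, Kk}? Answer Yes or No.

We examine all 3 paths between Bb and Pp:
Path 1: Bb → Kk → Cc ← Gg → Ee → Pp
  Kk is a chain here and Kk is conditioned on, so the path is blocked at Kk.
Path 2: Bb → Kk ← Pp
  Kk is a collider and Kk is conditioned on, which opens it — no node blocks this path, so it is active.
Path 3: Bb → Kk ← Ss → Ee → Pp
  Ee is a chain here and Ee is conditioned on, so the path is blocked at Ee.
Because an active path exists, Bb and Pp are not d-separated.

No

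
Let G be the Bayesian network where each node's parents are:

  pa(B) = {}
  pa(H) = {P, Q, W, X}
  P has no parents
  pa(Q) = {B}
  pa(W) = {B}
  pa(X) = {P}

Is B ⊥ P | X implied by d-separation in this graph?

4 paths connect B and P; each must be blocked for d-separation to hold:
  1. B → W → H ← X ← P — W:chain[open]; H:collider[blocks]; X:chain[blocks] ⇒ blocked
  2. B → W → H ← P — W:chain[open]; H:collider[blocks] ⇒ blocked
  3. B → Q → H ← X ← P — Q:chain[open]; H:collider[blocks]; X:chain[blocks] ⇒ blocked
  4. B → Q → H ← P — Q:chain[open]; H:collider[blocks] ⇒ blocked
Since every path is blocked, d-separation holds.

Yes — B and P are d-separated given {X}.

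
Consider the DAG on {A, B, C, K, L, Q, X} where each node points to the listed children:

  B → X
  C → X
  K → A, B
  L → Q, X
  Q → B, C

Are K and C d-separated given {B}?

We examine all 4 paths between K and C:
Path 1: K → B ← Q ← L → X ← C
  X is a collider here and neither X nor any of its descendants is conditioned on, so the collider stays closed — the path is blocked at X.
Path 2: K → B ← Q → C
  B is a collider and B is conditioned on, which opens it; Q is a fork and Q is not conditioned on — no node blocks this path, so it is active.
Path 3: K → B → X ← L → Q → C
  B is a chain here and B is conditioned on, so the path is blocked at B.
Path 4: K → B → X ← C
  B is a chain here and B is conditioned on, so the path is blocked at B.
At least one path is unblocked, so d-separation fails.

No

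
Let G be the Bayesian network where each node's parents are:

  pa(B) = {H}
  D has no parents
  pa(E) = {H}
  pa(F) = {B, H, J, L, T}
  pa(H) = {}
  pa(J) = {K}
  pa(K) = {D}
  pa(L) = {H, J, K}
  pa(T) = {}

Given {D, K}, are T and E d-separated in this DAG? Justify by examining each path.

Yes — T and E are d-separated given {D, K}.

5 paths connect T and E; each must be blocked for d-separation to hold:
Path 1: T → F ← B ← H → E
  F is a collider here and neither F nor any of its descendants is conditioned on, so the collider stays closed — the path is blocked at F.
Path 2: T → F ← L ← H → E
  F is a collider here and neither F nor any of its descendants is conditioned on, so the collider stays closed — the path is blocked at F.
Path 3: T → F ← J → L ← H → E
  F is a collider here and neither F nor any of its descendants is conditioned on, so the collider stays closed — the path is blocked at F.
Path 4: T → F ← J ← K → L ← H → E
  F is a collider here and neither F nor any of its descendants is conditioned on, so the collider stays closed — the path is blocked at F.
Path 5: T → F ← H → E
  F is a collider here and neither F nor any of its descendants is conditioned on, so the collider stays closed — the path is blocked at F.
All paths are blocked; T ⊥ E | {D, K} holds.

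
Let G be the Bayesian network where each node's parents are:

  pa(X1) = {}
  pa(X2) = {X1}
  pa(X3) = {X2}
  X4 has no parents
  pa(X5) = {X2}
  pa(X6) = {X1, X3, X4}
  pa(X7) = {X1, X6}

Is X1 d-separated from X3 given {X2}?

Yes

There are 3 undirected paths between X1 and X3; checking each against the conditioning set {X2}:
  1. X1 → X7 ← X6 ← X3 — X7:collider[blocks]; X6:chain[open] ⇒ blocked
  2. X1 → X6 ← X3 — X6:collider[blocks] ⇒ blocked
  3. X1 → X2 → X3 — X2:chain[blocks] ⇒ blocked
Since every path is blocked, d-separation holds.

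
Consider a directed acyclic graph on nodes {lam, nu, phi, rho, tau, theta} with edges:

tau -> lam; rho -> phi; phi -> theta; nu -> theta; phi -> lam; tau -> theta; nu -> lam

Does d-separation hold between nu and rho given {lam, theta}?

There are 4 undirected paths between nu and rho; checking each against the conditioning set {lam, theta}:
Path 1: nu → theta ← phi ← rho
  theta is a collider and theta is conditioned on, which opens it; phi is a chain and phi is not conditioned on — no node blocks this path, so it is active.
Path 2: nu → theta ← tau → lam ← phi ← rho
  theta is a collider and theta is conditioned on, which opens it; tau is a fork and tau is not conditioned on; lam is a collider and lam is conditioned on, which opens it; phi is a chain and phi is not conditioned on — no node blocks this path, so it is active.
Path 3: nu → lam ← phi ← rho
  lam is a collider and lam is conditioned on, which opens it; phi is a chain and phi is not conditioned on — no node blocks this path, so it is active.
Path 4: nu → lam ← tau → theta ← phi ← rho
  lam is a collider and lam is conditioned on, which opens it; tau is a fork and tau is not conditioned on; theta is a collider and theta is conditioned on, which opens it; phi is a chain and phi is not conditioned on — no node blocks this path, so it is active.
Because an active path exists, nu and rho are not d-separated.

No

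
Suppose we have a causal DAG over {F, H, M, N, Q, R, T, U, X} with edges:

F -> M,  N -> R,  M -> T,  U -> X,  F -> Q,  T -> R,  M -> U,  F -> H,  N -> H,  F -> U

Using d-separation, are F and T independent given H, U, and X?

No

3 paths connect F and T; each must be blocked for d-separation to hold:
Path 1: F → M → T
  M is a chain and M is not conditioned on — no node blocks this path, so it is active.
Path 2: F → H ← N → R ← T
  R is a collider here and neither R nor any of its descendants is conditioned on, so the collider stays closed — the path is blocked at R.
Path 3: F → U ← M → T
  U is a collider and U is conditioned on, which opens it; M is a fork and M is not conditioned on — no node blocks this path, so it is active.
Because an active path exists, F and T are not d-separated.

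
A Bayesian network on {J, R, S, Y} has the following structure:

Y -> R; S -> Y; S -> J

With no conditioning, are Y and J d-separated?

No

The only undirected path from Y to J is:
Path 1: Y ← S → J
  S is a fork and S is not conditioned on — no node blocks this path, so it is active.
Since the path Y ← S → J is active, Y and J are not d-separated given ∅.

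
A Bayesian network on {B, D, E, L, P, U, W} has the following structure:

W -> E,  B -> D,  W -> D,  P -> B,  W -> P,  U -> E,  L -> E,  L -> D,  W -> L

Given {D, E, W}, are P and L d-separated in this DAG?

No

6 paths connect P and L; each must be blocked for d-separation to hold:
Path 1: P → B → D ← W → E ← L
  W is a fork here and W is conditioned on, so the path is blocked at W.
Path 2: P → B → D ← W → L
  W is a fork here and W is conditioned on, so the path is blocked at W.
Path 3: P → B → D ← L
  B is a chain and B is not conditioned on; D is a collider and D is conditioned on, which opens it — no node blocks this path, so it is active.
Path 4: P ← W → E ← L
  W is a fork here and W is conditioned on, so the path is blocked at W.
Path 5: P ← W → D ← L
  W is a fork here and W is conditioned on, so the path is blocked at W.
Path 6: P ← W → L
  W is a fork here and W is conditioned on, so the path is blocked at W.
Because an active path exists, P and L are not d-separated.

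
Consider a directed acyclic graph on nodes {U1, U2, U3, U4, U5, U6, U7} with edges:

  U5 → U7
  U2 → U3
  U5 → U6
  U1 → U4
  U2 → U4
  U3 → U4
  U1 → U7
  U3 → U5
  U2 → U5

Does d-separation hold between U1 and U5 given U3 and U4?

No

Enumerating the 5 paths from U1 to U5 and testing each for blocking by {U3, U4}:
Path 1: U1 → U4 ← U3 ← U2 → U5
  U3 is a chain here and U3 is conditioned on, so the path is blocked at U3.
Path 2: U1 → U4 ← U3 → U5
  U3 is a fork here and U3 is conditioned on, so the path is blocked at U3.
Path 3: U1 → U4 ← U2 → U3 → U5
  U3 is a chain here and U3 is conditioned on, so the path is blocked at U3.
Path 4: U1 → U4 ← U2 → U5
  U4 is a collider and U4 is conditioned on, which opens it; U2 is a fork and U2 is not conditioned on — no node blocks this path, so it is active.
Path 5: U1 → U7 ← U5
  U7 is a collider here and neither U7 nor any of its descendants is conditioned on, so the collider stays closed — the path is blocked at U7.
At least one path is unblocked, so d-separation fails.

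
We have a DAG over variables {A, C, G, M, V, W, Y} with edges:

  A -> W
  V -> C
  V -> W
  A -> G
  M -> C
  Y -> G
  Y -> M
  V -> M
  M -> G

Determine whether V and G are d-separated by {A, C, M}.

No — V and G are not d-separated given {A, C, M}.

5 paths connect V and G; each must be blocked for d-separation to hold:
  1. V → C ← M ← Y → G — C:collider[open]; M:chain[blocks]; Y:fork[open] ⇒ blocked
  2. V → C ← M → G — C:collider[open]; M:fork[blocks] ⇒ blocked
  3. V → M ← Y → G — M:collider[open]; Y:fork[open] ⇒ active
  4. V → M → G — M:chain[blocks] ⇒ blocked
  5. V → W ← A → G — W:collider[blocks]; A:fork[blocks] ⇒ blocked
Because an active path exists, V and G are not d-separated.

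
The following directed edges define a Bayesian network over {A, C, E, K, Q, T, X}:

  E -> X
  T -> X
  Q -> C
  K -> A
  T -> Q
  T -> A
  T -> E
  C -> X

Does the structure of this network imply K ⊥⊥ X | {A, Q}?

No

We examine all 3 paths between K and X:
Path 1: K → A ← T → E → X
  A is a collider and A is conditioned on, which opens it; T is a fork and T is not conditioned on; E is a chain and E is not conditioned on — no node blocks this path, so it is active.
Path 2: K → A ← T → Q → C → X
  Q is a chain here and Q is conditioned on, so the path is blocked at Q.
Path 3: K → A ← T → X
  A is a collider and A is conditioned on, which opens it; T is a fork and T is not conditioned on — no node blocks this path, so it is active.
At least one path is unblocked, so d-separation fails.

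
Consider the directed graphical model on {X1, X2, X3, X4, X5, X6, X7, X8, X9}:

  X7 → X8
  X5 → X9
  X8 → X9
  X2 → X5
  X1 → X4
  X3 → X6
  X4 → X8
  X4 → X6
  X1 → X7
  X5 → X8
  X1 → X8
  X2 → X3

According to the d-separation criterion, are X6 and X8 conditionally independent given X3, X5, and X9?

No

We examine all 5 paths between X6 and X8:
  1. X6 ← X3 ← X2 → X5 → X8 — X3:chain[blocks]; X2:fork[open]; X5:chain[blocks] ⇒ blocked
  2. X6 ← X3 ← X2 → X5 → X9 ← X8 — X3:chain[blocks]; X2:fork[open]; X5:chain[blocks]; X9:collider[open] ⇒ blocked
  3. X6 ← X4 → X8 — X4:fork[open] ⇒ active
  4. X6 ← X4 ← X1 → X8 — X4:chain[open]; X1:fork[open] ⇒ active
  5. X6 ← X4 ← X1 → X7 → X8 — X4:chain[open]; X1:fork[open]; X7:chain[open] ⇒ active
Because an active path exists, X6 and X8 are not d-separated.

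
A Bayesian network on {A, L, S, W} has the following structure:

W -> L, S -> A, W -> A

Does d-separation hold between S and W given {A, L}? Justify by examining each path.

No

Only one path connects S and W:
  1. S → A ← W — A:collider[open] ⇒ active
Because an active path exists, S and W are not d-separated.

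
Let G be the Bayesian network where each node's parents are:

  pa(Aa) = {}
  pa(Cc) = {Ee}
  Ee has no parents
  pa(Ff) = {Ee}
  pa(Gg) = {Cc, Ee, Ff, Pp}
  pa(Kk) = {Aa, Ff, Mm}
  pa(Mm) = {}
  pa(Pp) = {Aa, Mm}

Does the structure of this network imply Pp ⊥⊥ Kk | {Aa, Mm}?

There are 5 undirected paths between Pp and Kk; checking each against the conditioning set {Aa, Mm}:
Path 1: Pp → Gg ← Cc ← Ee → Ff → Kk
  Gg is a collider here and neither Gg nor any of its descendants is conditioned on, so the collider stays closed — the path is blocked at Gg.
Path 2: Pp → Gg ← Ee → Ff → Kk
  Gg is a collider here and neither Gg nor any of its descendants is conditioned on, so the collider stays closed — the path is blocked at Gg.
Path 3: Pp → Gg ← Ff → Kk
  Gg is a collider here and neither Gg nor any of its descendants is conditioned on, so the collider stays closed — the path is blocked at Gg.
Path 4: Pp ← Mm → Kk
  Mm is a fork here and Mm is conditioned on, so the path is blocked at Mm.
Path 5: Pp ← Aa → Kk
  Aa is a fork here and Aa is conditioned on, so the path is blocked at Aa.
Since every path is blocked, d-separation holds.

Yes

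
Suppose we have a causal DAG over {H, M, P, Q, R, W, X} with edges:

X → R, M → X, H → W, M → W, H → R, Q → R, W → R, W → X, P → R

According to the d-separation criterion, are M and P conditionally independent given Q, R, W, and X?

There are 6 undirected paths between M and P; checking each against the conditioning set {Q, R, W, X}:
Path 1: M → X ← W ← H → R ← P
  W is a chain here and W is conditioned on, so the path is blocked at W.
Path 2: M → X ← W → R ← P
  W is a fork here and W is conditioned on, so the path is blocked at W.
Path 3: M → X → R ← P
  X is a chain here and X is conditioned on, so the path is blocked at X.
Path 4: M → W → X → R ← P
  W is a chain here and W is conditioned on, so the path is blocked at W.
Path 5: M → W ← H → R ← P
  W is a collider and W is conditioned on, which opens it; H is a fork and H is not conditioned on; R is a collider and R is conditioned on, which opens it — no node blocks this path, so it is active.
Path 6: M → W → R ← P
  W is a chain here and W is conditioned on, so the path is blocked at W.
At least one path is unblocked, so d-separation fails.

No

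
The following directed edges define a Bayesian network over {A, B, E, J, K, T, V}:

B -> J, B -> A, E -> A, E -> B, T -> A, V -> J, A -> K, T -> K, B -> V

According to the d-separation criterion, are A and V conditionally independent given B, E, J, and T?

We examine all 4 paths between A and V:
  1. A ← B → J ← V — B:fork[blocks]; J:collider[open] ⇒ blocked
  2. A ← B → V — B:fork[blocks] ⇒ blocked
  3. A ← E → B → J ← V — E:fork[blocks]; B:chain[blocks]; J:collider[open] ⇒ blocked
  4. A ← E → B → V — E:fork[blocks]; B:chain[blocks] ⇒ blocked
Since every path is blocked, d-separation holds.

Yes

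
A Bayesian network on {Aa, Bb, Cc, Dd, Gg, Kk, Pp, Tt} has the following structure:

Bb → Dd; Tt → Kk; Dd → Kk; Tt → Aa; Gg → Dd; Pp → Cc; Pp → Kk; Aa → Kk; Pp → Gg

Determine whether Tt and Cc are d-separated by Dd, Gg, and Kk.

Enumerating the 4 paths from Tt to Cc and testing each for blocking by {Dd, Gg, Kk}:
  1. Tt → Kk ← Dd ← Gg ← Pp → Cc — Kk:collider[open]; Dd:chain[blocks]; Gg:chain[blocks]; Pp:fork[open] ⇒ blocked
  2. Tt → Kk ← Pp → Cc — Kk:collider[open]; Pp:fork[open] ⇒ active
  3. Tt → Aa → Kk ← Dd ← Gg ← Pp → Cc — Aa:chain[open]; Kk:collider[open]; Dd:chain[blocks]; Gg:chain[blocks]; Pp:fork[open] ⇒ blocked
  4. Tt → Aa → Kk ← Pp → Cc — Aa:chain[open]; Kk:collider[open]; Pp:fork[open] ⇒ active
Since the path Tt → Kk ← Pp → Cc is active, Tt and Cc are not d-separated given {Dd, Gg, Kk}.

No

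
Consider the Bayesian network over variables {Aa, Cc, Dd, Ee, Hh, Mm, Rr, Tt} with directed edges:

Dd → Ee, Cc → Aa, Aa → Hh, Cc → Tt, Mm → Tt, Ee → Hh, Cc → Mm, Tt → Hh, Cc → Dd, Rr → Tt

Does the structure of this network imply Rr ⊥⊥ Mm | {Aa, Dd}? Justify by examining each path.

There are 4 undirected paths between Rr and Mm; checking each against the conditioning set {Aa, Dd}:
Path 1: Rr → Tt ← Cc → Mm
  Tt is a collider here and neither Tt nor any of its descendants is conditioned on, so the collider stays closed — the path is blocked at Tt.
Path 2: Rr → Tt ← Mm
  Tt is a collider here and neither Tt nor any of its descendants is conditioned on, so the collider stays closed — the path is blocked at Tt.
Path 3: Rr → Tt → Hh ← Aa ← Cc → Mm
  Hh is a collider here and neither Hh nor any of its descendants is conditioned on, so the collider stays closed — the path is blocked at Hh.
Path 4: Rr → Tt → Hh ← Ee ← Dd ← Cc → Mm
  Hh is a collider here and neither Hh nor any of its descendants is conditioned on, so the collider stays closed — the path is blocked at Hh.
Since every path is blocked, d-separation holds.

Yes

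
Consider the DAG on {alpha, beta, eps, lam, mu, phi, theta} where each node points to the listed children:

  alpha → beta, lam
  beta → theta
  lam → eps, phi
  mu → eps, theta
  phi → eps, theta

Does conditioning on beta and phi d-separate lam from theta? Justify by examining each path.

Yes — lam and theta are d-separated given {beta, phi}.

Enumerating the 5 paths from lam to theta and testing each for blocking by {beta, phi}:
  1. lam ← alpha → beta → theta — alpha:fork[open]; beta:chain[blocks] ⇒ blocked
  2. lam → phi → theta — phi:chain[blocks] ⇒ blocked
  3. lam → phi → eps ← mu → theta — phi:chain[blocks]; eps:collider[blocks]; mu:fork[open] ⇒ blocked
  4. lam → eps ← phi → theta — eps:collider[blocks]; phi:fork[blocks] ⇒ blocked
  5. lam → eps ← mu → theta — eps:collider[blocks]; mu:fork[open] ⇒ blocked
Every path is blocked, so lam and theta are d-separated given {beta, phi}.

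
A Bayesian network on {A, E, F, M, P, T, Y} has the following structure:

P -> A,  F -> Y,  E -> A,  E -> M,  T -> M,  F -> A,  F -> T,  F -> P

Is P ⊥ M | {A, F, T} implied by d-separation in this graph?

No — P and M are not d-separated given {A, F, T}.

4 paths connect P and M; each must be blocked for d-separation to hold:
  1. P → A ← E → M — A:collider[open]; E:fork[open] ⇒ active
  2. P → A ← F → T → M — A:collider[open]; F:fork[blocks]; T:chain[blocks] ⇒ blocked
  3. P ← F → T → M — F:fork[blocks]; T:chain[blocks] ⇒ blocked
  4. P ← F → A ← E → M — F:fork[blocks]; A:collider[open]; E:fork[open] ⇒ blocked
Because an active path exists, P and M are not d-separated.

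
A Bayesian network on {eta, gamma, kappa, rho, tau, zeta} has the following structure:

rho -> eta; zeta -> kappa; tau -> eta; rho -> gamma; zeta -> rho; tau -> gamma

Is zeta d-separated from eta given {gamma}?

Enumerating the 2 paths from zeta to eta and testing each for blocking by {gamma}:
Path 1: zeta → rho → eta
  rho is a chain and rho is not conditioned on — no node blocks this path, so it is active.
Path 2: zeta → rho → gamma ← tau → eta
  rho is a chain and rho is not conditioned on; gamma is a collider and gamma is conditioned on, which opens it; tau is a fork and tau is not conditioned on — no node blocks this path, so it is active.
Since the path zeta → rho → eta is active, zeta and eta are not d-separated given {gamma}.

No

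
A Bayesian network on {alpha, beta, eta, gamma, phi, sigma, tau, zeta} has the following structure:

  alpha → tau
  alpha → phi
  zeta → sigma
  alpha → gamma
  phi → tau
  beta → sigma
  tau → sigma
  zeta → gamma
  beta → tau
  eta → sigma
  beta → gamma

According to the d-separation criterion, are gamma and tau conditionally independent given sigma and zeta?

No

We examine all 6 paths between gamma and tau:
Path 1: gamma ← beta → sigma ← tau
  beta is a fork and beta is not conditioned on; sigma is a collider and sigma is conditioned on, which opens it — no node blocks this path, so it is active.
Path 2: gamma ← beta → tau
  beta is a fork and beta is not conditioned on — no node blocks this path, so it is active.
Path 3: gamma ← alpha → phi → tau
  alpha is a fork and alpha is not conditioned on; phi is a chain and phi is not conditioned on — no node blocks this path, so it is active.
Path 4: gamma ← alpha → tau
  alpha is a fork and alpha is not conditioned on — no node blocks this path, so it is active.
Path 5: gamma ← zeta → sigma ← beta → tau
  zeta is a fork here and zeta is conditioned on, so the path is blocked at zeta.
Path 6: gamma ← zeta → sigma ← tau
  zeta is a fork here and zeta is conditioned on, so the path is blocked at zeta.
Because an active path exists, gamma and tau are not d-separated.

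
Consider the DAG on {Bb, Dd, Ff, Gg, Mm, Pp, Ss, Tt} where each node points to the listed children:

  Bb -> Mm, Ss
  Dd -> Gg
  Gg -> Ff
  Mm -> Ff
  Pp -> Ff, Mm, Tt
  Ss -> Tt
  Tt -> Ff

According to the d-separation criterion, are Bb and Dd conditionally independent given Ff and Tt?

No — Bb and Dd are not d-separated given {Ff, Tt}.

Enumerating the 6 paths from Bb to Dd and testing each for blocking by {Ff, Tt}:
Path 1: Bb → Ss → Tt ← Pp → Mm → Ff ← Gg ← Dd
  Ss is a chain and Ss is not conditioned on; Tt is a collider and Tt is conditioned on, which opens it; Pp is a fork and Pp is not conditioned on; Mm is a chain and Mm is not conditioned on; Ff is a collider and Ff is conditioned on, which opens it; Gg is a chain and Gg is not conditioned on — no node blocks this path, so it is active.
Path 2: Bb → Ss → Tt ← Pp → Ff ← Gg ← Dd
  Ss is a chain and Ss is not conditioned on; Tt is a collider and Tt is conditioned on, which opens it; Pp is a fork and Pp is not conditioned on; Ff is a collider and Ff is conditioned on, which opens it; Gg is a chain and Gg is not conditioned on — no node blocks this path, so it is active.
Path 3: Bb → Ss → Tt → Ff ← Gg ← Dd
  Tt is a chain here and Tt is conditioned on, so the path is blocked at Tt.
Path 4: Bb → Mm ← Pp → Tt → Ff ← Gg ← Dd
  Tt is a chain here and Tt is conditioned on, so the path is blocked at Tt.
Path 5: Bb → Mm ← Pp → Ff ← Gg ← Dd
  Mm is a collider and its descendant Ff is conditioned on, which opens it; Pp is a fork and Pp is not conditioned on; Ff is a collider and Ff is conditioned on, which opens it; Gg is a chain and Gg is not conditioned on — no node blocks this path, so it is active.
Path 6: Bb → Mm → Ff ← Gg ← Dd
  Mm is a chain and Mm is not conditioned on; Ff is a collider and Ff is conditioned on, which opens it; Gg is a chain and Gg is not conditioned on — no node blocks this path, so it is active.
At least one path is unblocked, so d-separation fails.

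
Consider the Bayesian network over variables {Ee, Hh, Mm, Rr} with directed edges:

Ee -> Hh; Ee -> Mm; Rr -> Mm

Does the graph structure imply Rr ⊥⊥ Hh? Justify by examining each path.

The only undirected path from Rr to Hh is:
Path 1: Rr → Mm ← Ee → Hh
  Mm is a collider here and neither Mm nor any of its descendants is conditioned on, so the collider stays closed — the path is blocked at Mm.
Every path is blocked, so Rr and Hh are d-separated given ∅.

Yes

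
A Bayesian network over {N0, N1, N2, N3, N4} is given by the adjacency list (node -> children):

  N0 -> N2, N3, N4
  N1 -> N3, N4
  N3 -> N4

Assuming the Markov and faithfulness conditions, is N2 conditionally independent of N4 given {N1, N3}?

Enumerating the 3 paths from N2 to N4 and testing each for blocking by {N1, N3}:
  1. N2 ← N0 → N4 — N0:fork[open] ⇒ active
  2. N2 ← N0 → N3 ← N1 → N4 — N0:fork[open]; N3:collider[open]; N1:fork[blocks] ⇒ blocked
  3. N2 ← N0 → N3 → N4 — N0:fork[open]; N3:chain[blocks] ⇒ blocked
Since the path N2 ← N0 → N4 is active, N2 and N4 are not d-separated given {N1, N3}.

No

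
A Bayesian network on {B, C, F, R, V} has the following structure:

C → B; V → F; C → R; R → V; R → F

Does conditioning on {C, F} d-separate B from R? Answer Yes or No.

Yes

Only one path connects B and R:
Path 1: B ← C → R
  C is a fork here and C is conditioned on, so the path is blocked at C.
Every path is blocked, so B and R are d-separated given {C, F}.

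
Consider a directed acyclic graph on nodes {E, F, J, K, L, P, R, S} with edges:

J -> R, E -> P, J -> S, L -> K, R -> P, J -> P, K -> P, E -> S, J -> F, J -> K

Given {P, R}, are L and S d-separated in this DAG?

No

6 paths connect L and S; each must be blocked for d-separation to hold:
Path 1: L → K → P ← E → S
  K is a chain and K is not conditioned on; P is a collider and P is conditioned on, which opens it; E is a fork and E is not conditioned on — no node blocks this path, so it is active.
Path 2: L → K → P ← R ← J → S
  R is a chain here and R is conditioned on, so the path is blocked at R.
Path 3: L → K → P ← J → S
  K is a chain and K is not conditioned on; P is a collider and P is conditioned on, which opens it; J is a fork and J is not conditioned on — no node blocks this path, so it is active.
Path 4: L → K ← J → P ← E → S
  K is a collider and its descendant P is conditioned on, which opens it; J is a fork and J is not conditioned on; P is a collider and P is conditioned on, which opens it; E is a fork and E is not conditioned on — no node blocks this path, so it is active.
Path 5: L → K ← J → R → P ← E → S
  R is a chain here and R is conditioned on, so the path is blocked at R.
Path 6: L → K ← J → S
  K is a collider and its descendant P is conditioned on, which opens it; J is a fork and J is not conditioned on — no node blocks this path, so it is active.
Since the path L → K → P ← E → S is active, L and S are not d-separated given {P, R}.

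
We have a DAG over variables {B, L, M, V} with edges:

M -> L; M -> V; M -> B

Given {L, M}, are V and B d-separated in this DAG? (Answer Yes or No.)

The only undirected path from V to B is:
Path 1: V ← M → B
  M is a fork here and M is conditioned on, so the path is blocked at M.
Every path is blocked, so V and B are d-separated given {L, M}.

Yes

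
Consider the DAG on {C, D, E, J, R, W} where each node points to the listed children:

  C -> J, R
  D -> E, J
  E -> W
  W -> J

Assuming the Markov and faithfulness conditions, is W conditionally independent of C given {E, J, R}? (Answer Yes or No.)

No

2 paths connect W and C; each must be blocked for d-separation to hold:
Path 1: W → J ← C
  J is a collider and J is conditioned on, which opens it — no node blocks this path, so it is active.
Path 2: W ← E ← D → J ← C
  E is a chain here and E is conditioned on, so the path is blocked at E.
At least one path is unblocked, so d-separation fails.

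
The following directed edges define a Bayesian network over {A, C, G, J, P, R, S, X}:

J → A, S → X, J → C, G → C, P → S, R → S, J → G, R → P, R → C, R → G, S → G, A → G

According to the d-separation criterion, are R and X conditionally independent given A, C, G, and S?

There are 6 undirected paths between R and X; checking each against the conditioning set {A, C, G, S}:
Path 1: R → S → X
  S is a chain here and S is conditioned on, so the path is blocked at S.
Path 2: R → P → S → X
  S is a chain here and S is conditioned on, so the path is blocked at S.
Path 3: R → C ← J → A → G ← S → X
  A is a chain here and A is conditioned on, so the path is blocked at A.
Path 4: R → C ← J → G ← S → X
  S is a fork here and S is conditioned on, so the path is blocked at S.
Path 5: R → C ← G ← S → X
  G is a chain here and G is conditioned on, so the path is blocked at G.
Path 6: R → G ← S → X
  S is a fork here and S is conditioned on, so the path is blocked at S.
All paths are blocked; R ⊥ X | {A, C, G, S} holds.

Yes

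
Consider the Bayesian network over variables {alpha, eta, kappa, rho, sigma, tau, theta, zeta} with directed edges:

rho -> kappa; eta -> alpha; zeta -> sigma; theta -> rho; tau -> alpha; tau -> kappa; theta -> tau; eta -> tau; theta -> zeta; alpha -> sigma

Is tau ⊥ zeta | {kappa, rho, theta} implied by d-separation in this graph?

Yes

4 paths connect tau and zeta; each must be blocked for d-separation to hold:
Path 1: tau → alpha → sigma ← zeta
  sigma is a collider here and neither sigma nor any of its descendants is conditioned on, so the collider stays closed — the path is blocked at sigma.
Path 2: tau → kappa ← rho ← theta → zeta
  rho is a chain here and rho is conditioned on, so the path is blocked at rho.
Path 3: tau ← theta → zeta
  theta is a fork here and theta is conditioned on, so the path is blocked at theta.
Path 4: tau ← eta → alpha → sigma ← zeta
  sigma is a collider here and neither sigma nor any of its descendants is conditioned on, so the collider stays closed — the path is blocked at sigma.
Since every path is blocked, d-separation holds.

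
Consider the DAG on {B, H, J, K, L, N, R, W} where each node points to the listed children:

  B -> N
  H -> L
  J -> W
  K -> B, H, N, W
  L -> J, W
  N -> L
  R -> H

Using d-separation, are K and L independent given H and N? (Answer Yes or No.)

There are 5 undirected paths between K and L; checking each against the conditioning set {H, N}:
Path 1: K → W ← J ← L
  W is a collider here and neither W nor any of its descendants is conditioned on, so the collider stays closed — the path is blocked at W.
Path 2: K → W ← L
  W is a collider here and neither W nor any of its descendants is conditioned on, so the collider stays closed — the path is blocked at W.
Path 3: K → N → L
  N is a chain here and N is conditioned on, so the path is blocked at N.
Path 4: K → B → N → L
  N is a chain here and N is conditioned on, so the path is blocked at N.
Path 5: K → H → L
  H is a chain here and H is conditioned on, so the path is blocked at H.
Since every path is blocked, d-separation holds.

Yes — K and L are d-separated given {H, N}.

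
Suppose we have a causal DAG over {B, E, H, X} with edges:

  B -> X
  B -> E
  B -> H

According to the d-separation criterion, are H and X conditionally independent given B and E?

Only one path connects H and X:
  1. H ← B → X — B:fork[blocks] ⇒ blocked
Since every path is blocked, d-separation holds.

Yes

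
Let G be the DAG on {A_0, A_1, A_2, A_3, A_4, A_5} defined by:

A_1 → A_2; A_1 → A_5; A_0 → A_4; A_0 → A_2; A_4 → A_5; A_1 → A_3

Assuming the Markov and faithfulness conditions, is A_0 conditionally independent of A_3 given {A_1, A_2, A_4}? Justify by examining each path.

Yes

There are 2 undirected paths between A_0 and A_3; checking each against the conditioning set {A_1, A_2, A_4}:
Path 1: A_0 → A_4 → A_5 ← A_1 → A_3
  A_4 is a chain here and A_4 is conditioned on, so the path is blocked at A_4.
Path 2: A_0 → A_2 ← A_1 → A_3
  A_1 is a fork here and A_1 is conditioned on, so the path is blocked at A_1.
Since every path is blocked, d-separation holds.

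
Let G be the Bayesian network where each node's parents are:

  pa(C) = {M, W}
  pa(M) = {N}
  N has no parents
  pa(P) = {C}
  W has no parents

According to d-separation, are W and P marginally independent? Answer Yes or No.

The only undirected path from W to P is:
Path 1: W → C → P
  C is a chain and C is not conditioned on — no node blocks this path, so it is active.
Because an active path exists, W and P are not d-separated.

No — W and P are not d-separated given ∅.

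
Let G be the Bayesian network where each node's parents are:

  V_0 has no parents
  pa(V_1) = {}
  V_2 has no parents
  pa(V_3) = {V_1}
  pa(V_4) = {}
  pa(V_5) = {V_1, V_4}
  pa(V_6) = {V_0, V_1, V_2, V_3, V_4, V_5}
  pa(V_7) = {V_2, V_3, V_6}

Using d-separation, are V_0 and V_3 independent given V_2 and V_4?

Yes

6 paths connect V_0 and V_3; each must be blocked for d-separation to hold:
  1. V_0 → V_6 ← V_3 — V_6:collider[blocks] ⇒ blocked
  2. V_0 → V_6 ← V_5 ← V_1 → V_3 — V_6:collider[blocks]; V_5:chain[open]; V_1:fork[open] ⇒ blocked
  3. V_0 → V_6 ← V_4 → V_5 ← V_1 → V_3 — V_6:collider[blocks]; V_4:fork[blocks]; V_5:collider[blocks]; V_1:fork[open] ⇒ blocked
  4. V_0 → V_6 ← V_1 → V_3 — V_6:collider[blocks]; V_1:fork[open] ⇒ blocked
  5. V_0 → V_6 → V_7 ← V_3 — V_6:chain[open]; V_7:collider[blocks] ⇒ blocked
  6. V_0 → V_6 ← V_2 → V_7 ← V_3 — V_6:collider[blocks]; V_2:fork[blocks]; V_7:collider[blocks] ⇒ blocked
Since every path is blocked, d-separation holds.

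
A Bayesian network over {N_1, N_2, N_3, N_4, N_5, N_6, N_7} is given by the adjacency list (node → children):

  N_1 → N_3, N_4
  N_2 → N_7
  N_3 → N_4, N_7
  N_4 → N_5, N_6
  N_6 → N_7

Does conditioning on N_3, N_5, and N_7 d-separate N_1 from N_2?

4 paths connect N_1 and N_2; each must be blocked for d-separation to hold:
  1. N_1 → N_4 ← N_3 → N_7 ← N_2 — N_4:collider[open]; N_3:fork[blocks]; N_7:collider[open] ⇒ blocked
  2. N_1 → N_4 → N_6 → N_7 ← N_2 — N_4:chain[open]; N_6:chain[open]; N_7:collider[open] ⇒ active
  3. N_1 → N_3 → N_4 → N_6 → N_7 ← N_2 — N_3:chain[blocks]; N_4:chain[open]; N_6:chain[open]; N_7:collider[open] ⇒ blocked
  4. N_1 → N_3 → N_7 ← N_2 — N_3:chain[blocks]; N_7:collider[open] ⇒ blocked
Because an active path exists, N_1 and N_2 are not d-separated.

No — N_1 and N_2 are not d-separated given {N_3, N_5, N_7}.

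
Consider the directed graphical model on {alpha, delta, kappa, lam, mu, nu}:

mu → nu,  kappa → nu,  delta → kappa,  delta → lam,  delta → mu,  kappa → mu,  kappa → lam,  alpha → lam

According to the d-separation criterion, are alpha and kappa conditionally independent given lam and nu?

No

Enumerating the 4 paths from alpha to kappa and testing each for blocking by {lam, nu}:
Path 1: alpha → lam ← kappa
  lam is a collider and lam is conditioned on, which opens it — no node blocks this path, so it is active.
Path 2: alpha → lam ← delta → kappa
  lam is a collider and lam is conditioned on, which opens it; delta is a fork and delta is not conditioned on — no node blocks this path, so it is active.
Path 3: alpha → lam ← delta → mu ← kappa
  lam is a collider and lam is conditioned on, which opens it; delta is a fork and delta is not conditioned on; mu is a collider and its descendant nu is conditioned on, which opens it — no node blocks this path, so it is active.
Path 4: alpha → lam ← delta → mu → nu ← kappa
  lam is a collider and lam is conditioned on, which opens it; delta is a fork and delta is not conditioned on; mu is a chain and mu is not conditioned on; nu is a collider and nu is conditioned on, which opens it — no node blocks this path, so it is active.
Since the path alpha → lam ← kappa is active, alpha and kappa are not d-separated given {lam, nu}.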